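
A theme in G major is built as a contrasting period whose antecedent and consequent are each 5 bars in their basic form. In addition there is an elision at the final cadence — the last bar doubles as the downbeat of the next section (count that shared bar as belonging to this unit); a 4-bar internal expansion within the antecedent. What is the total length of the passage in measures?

Basic contrasting period: 5 + 5 = 10 bars.
10 (basic form) + 4 (internal expansion) = 14.
The elision shares a bar with the next section but does not change this unit's count.

14 measures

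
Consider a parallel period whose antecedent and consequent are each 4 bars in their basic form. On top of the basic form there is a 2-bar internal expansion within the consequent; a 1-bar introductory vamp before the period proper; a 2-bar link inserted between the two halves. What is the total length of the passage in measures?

13 measures

Basic parallel period: 4 + 4 = 8 bars.
8 (basic form) + 2 (internal expansion) + 1 (introduction) + 2 (link) = 13.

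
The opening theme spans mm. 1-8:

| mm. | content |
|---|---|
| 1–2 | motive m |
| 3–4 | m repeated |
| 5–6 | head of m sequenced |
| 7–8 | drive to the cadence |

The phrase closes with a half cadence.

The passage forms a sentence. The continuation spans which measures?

measures 5–8

After the presentation (mm. 1-4), the continuation covers the fragmentation through the cadence: mm. 5-8.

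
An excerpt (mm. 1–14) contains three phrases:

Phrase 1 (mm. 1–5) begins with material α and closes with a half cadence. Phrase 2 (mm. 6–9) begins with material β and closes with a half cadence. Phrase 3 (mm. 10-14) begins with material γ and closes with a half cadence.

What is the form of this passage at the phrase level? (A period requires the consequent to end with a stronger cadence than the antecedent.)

phrase group

The final phrase closes with a half cadence, which is not stronger than the preceding half cadence; the 3 phrases lack an overall antecedent–consequent design and so form a phrase group.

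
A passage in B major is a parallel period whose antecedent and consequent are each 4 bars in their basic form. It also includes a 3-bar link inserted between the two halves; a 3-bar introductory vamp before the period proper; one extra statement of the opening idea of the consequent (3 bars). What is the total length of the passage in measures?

Basic parallel period: 4 + 4 = 8 bars.
8 (basic form) + 3 (link) + 3 (introduction) + 3 (extra statement) = 17.

17 measures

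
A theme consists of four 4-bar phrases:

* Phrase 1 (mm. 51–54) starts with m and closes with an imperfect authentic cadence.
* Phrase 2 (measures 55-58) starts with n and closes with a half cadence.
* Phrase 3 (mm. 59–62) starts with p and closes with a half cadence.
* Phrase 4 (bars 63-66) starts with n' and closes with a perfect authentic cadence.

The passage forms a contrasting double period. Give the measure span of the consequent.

measures 59–66

In a double period the four phrases pair into a large antecedent (phrases 1–2, ending half cadence) and a large consequent (phrases 3–4, ending perfect authentic cadence). The consequent spans measures 59–66.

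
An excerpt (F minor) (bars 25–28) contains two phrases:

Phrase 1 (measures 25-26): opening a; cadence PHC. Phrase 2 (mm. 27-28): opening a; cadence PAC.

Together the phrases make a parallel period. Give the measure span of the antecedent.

The phrase ending with the weaker cadence (Phrygian half cadence) is the antecedent; the one ending more conclusively (perfect authentic cadence) is the consequent. The antecedent is measures 25–26.

measures 25–26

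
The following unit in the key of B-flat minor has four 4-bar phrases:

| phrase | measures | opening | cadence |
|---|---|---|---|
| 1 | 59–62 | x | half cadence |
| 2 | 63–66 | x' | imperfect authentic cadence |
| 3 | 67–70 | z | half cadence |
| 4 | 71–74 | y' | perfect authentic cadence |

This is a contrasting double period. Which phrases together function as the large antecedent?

phrases 1 and 2

In a double period the first pair of phrases (ending imperfect authentic cadence) is the large antecedent and the second pair (ending perfect authentic cadence) is the large consequent; the antecedent is phrases 1 and 2.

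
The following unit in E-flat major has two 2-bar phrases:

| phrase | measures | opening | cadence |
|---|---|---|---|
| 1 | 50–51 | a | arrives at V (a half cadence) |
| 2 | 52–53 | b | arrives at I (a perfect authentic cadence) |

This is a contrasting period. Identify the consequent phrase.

phrase 2

The phrase ending with the weaker cadence (half cadence) is the antecedent; the one ending more conclusively (perfect authentic cadence) is the consequent. The consequent is phrase 2.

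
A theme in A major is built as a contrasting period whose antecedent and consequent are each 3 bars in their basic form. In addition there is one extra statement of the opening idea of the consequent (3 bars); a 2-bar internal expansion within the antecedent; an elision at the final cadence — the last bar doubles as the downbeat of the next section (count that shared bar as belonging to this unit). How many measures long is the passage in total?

11 measures

Basic contrasting period: 3 + 3 = 6 bars.
6 (basic form) + 3 (extra statement) + 2 (internal expansion) = 11.
The elision shares a bar with the next section but does not change this unit's count.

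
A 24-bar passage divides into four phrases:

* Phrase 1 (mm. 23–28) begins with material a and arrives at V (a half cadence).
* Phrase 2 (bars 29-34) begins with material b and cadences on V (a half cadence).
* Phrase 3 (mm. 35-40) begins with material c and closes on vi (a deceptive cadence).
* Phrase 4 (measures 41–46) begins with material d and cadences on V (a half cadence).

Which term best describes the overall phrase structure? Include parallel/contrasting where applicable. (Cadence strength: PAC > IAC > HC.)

phrase group

Phrase 4 ends with a half cadence, no stronger than phrase 2's half cadence, so the four phrases do not form a double period; nor do phrases 3–4 duplicate 1–2, so it is not a repeated period. With no phrase reaching a conclusive cadence, the passage is a phrase group.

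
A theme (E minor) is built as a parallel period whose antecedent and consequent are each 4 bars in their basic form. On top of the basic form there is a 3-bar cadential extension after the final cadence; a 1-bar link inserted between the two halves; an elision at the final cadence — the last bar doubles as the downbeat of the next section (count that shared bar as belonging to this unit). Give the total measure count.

Basic parallel period: 4 + 4 = 8 bars.
8 (basic form) + 3 (cadential extension) + 1 (link) = 12.
The elision shares a bar with the next section but does not change this unit's count.

12 measures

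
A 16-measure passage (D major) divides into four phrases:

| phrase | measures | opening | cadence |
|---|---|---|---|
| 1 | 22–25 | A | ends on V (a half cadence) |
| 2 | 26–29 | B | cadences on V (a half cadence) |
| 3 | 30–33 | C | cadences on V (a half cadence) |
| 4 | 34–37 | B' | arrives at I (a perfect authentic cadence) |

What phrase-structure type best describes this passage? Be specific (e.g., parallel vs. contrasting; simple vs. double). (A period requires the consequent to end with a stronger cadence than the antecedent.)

Four phrases in two halves: the first half (mm. 22–29) ends with a half cadence, the second (mm. 30–37) with a perfect authentic cadence — a large antecedent–consequent pair, i.e. a double period.
Phrase 3 begins with different material from phrase 1, making it contrasting.

contrasting double period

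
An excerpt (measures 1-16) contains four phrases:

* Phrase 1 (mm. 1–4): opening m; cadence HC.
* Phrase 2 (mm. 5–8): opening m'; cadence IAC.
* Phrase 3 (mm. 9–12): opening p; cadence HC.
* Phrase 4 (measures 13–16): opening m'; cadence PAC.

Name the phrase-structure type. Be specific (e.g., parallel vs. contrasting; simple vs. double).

Four phrases in two halves: the first half (bars 1–8) ends with an imperfect authentic cadence, the second (bars 9–16) with a perfect authentic cadence — a large antecedent–consequent pair, i.e. a double period.
Phrase 3 begins with different material from phrase 1, making it contrasting.

contrasting double period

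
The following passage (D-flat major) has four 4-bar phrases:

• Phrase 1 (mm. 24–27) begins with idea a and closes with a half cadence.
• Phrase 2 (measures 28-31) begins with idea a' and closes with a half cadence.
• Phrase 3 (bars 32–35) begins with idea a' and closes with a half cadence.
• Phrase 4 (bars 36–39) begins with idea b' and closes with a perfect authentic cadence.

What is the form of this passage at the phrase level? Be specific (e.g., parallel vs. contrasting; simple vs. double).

Four phrases in two halves: the first half (mm. 24-31) ends with a half cadence, the second (bars 32–39) with a perfect authentic cadence — a large antecedent–consequent pair, i.e. a double period.
Phrase 3 begins with the same material as phrase 1, making it parallel.

parallel double period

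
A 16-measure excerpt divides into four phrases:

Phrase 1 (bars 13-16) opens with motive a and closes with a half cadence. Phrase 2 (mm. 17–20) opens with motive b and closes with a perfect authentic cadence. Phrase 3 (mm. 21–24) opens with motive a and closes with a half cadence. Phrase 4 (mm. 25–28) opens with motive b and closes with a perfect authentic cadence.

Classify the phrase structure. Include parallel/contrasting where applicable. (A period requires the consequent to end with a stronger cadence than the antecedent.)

The cadence pattern HC–PAC–HC–PAC is weak–strong twice, and phrases 3–4 restate phrases 1–2: a period heard twice, not a double period (which would end weakly at phrase 2).

repeated period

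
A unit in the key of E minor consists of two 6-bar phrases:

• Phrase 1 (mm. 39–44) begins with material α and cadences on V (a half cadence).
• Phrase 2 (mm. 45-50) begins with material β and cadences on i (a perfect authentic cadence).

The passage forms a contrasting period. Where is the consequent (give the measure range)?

The antecedent is the phrase ending with the weaker cadence (half cadence, phrase 1) and the consequent the one ending more conclusively (perfect authentic cadence, phrase 2); the consequent is mm. 45-50.

measures 45–50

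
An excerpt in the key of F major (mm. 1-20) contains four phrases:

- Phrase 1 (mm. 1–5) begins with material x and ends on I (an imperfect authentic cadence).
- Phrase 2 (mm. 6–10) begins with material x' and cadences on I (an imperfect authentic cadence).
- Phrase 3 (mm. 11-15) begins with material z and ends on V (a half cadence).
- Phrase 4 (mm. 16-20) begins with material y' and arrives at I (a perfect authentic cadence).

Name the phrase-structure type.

Four phrases in two halves: the first half (measures 1–10) ends with an imperfect authentic cadence, the second (mm. 11–20) with a perfect authentic cadence — a large antecedent–consequent pair, i.e. a double period.
Phrase 3 begins with different material from phrase 1, making it contrasting.

contrasting double period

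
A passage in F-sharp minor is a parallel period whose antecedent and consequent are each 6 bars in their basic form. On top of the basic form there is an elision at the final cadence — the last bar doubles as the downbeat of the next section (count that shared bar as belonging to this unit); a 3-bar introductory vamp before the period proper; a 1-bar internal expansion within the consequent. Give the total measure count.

16 measures

Basic parallel period: 6 + 6 = 12 bars.
12 (basic form) + 3 (introduction) + 1 (internal expansion) = 16.
The elision shares a bar with the next section but does not change this unit's count.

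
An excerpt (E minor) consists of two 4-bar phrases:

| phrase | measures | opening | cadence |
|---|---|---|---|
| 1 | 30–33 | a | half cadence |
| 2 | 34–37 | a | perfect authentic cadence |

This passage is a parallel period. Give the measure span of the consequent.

measures 34–37

The antecedent is the phrase ending with the weaker cadence (half cadence, phrase 1) and the consequent the one ending more conclusively (perfect authentic cadence, phrase 2); the consequent is mm. 34–37.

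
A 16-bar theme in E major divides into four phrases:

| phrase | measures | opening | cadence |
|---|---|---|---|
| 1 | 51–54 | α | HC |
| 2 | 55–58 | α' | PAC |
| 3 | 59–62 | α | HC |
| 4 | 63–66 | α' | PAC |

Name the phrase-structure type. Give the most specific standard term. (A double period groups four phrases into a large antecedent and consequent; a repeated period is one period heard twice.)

The cadence pattern HC–PAC–HC–PAC is weak–strong twice, and phrases 3–4 restate phrases 1–2: a period heard twice, not a double period (which would end weakly at phrase 2).

repeated period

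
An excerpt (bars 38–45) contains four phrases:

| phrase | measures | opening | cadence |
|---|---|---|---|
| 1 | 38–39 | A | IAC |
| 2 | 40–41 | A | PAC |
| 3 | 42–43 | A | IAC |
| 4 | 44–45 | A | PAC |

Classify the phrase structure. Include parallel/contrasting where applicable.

The cadence pattern IAC–PAC–IAC–PAC is weak–strong twice, and phrases 3–4 restate phrases 1–2: a period heard twice, not a double period (which would end weakly at phrase 2).

repeated period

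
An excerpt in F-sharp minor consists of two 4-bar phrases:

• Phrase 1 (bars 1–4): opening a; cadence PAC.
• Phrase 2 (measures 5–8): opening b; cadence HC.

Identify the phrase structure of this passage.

phrase group

The second phrase closes with a half cadence, which is not stronger than the first phrase's perfect authentic cadence; without a weak→strong cadential pair there is no antecedent–consequent relationship, so this is a phrase group rather than a period.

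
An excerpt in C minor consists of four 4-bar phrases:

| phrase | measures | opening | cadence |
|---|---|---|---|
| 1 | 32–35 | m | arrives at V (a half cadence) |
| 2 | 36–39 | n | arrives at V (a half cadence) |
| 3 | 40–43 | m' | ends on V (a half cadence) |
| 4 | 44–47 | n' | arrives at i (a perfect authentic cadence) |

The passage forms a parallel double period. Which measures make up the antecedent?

measures 32–39

In a double period the first pair of phrases (ending half cadence) is the large antecedent and the second pair (ending perfect authentic cadence) is the large consequent; the antecedent is measures 32–39.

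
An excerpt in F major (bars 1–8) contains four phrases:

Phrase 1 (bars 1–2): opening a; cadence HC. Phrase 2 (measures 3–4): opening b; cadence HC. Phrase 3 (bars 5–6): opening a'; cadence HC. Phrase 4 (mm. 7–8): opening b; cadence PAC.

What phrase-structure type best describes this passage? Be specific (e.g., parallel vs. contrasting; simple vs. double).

Four phrases in two halves: the first half (mm. 1–4) ends with a half cadence, the second (measures 5–8) with a perfect authentic cadence — a large antecedent–consequent pair, i.e. a double period.
Phrase 3 begins with the same material as phrase 1, making it parallel.

parallel double period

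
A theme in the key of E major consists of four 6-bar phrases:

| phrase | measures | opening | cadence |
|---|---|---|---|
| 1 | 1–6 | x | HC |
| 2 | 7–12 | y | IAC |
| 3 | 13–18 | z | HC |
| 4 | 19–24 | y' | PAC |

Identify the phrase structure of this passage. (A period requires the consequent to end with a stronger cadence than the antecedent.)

contrasting double period

Four phrases in two halves: the first half (mm. 1–12) ends with an imperfect authentic cadence, the second (mm. 13–24) with a perfect authentic cadence — a large antecedent–consequent pair, i.e. a double period.
Phrase 3 begins with different material from phrase 1, making it contrasting.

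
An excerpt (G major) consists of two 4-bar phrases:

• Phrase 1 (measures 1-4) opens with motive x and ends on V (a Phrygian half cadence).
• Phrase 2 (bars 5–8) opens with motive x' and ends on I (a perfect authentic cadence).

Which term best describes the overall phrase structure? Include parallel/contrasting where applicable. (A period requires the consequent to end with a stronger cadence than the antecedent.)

parallel period

Phrase 1 ends with a Phrygian half cadence (weaker) and phrase 2 with a perfect authentic cadence (stronger): antecedent + consequent = a period.
The two phrases open with the same material (x / x'), so the period is parallel.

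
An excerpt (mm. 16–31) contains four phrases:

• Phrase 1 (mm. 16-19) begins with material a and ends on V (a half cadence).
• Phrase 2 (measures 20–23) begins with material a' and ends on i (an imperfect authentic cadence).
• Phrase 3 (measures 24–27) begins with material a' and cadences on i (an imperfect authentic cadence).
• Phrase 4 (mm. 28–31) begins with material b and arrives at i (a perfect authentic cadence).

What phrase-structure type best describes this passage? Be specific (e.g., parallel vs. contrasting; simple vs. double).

parallel double period

Four phrases in two halves: the first half (mm. 16–23) ends with an imperfect authentic cadence, the second (measures 24–31) with a perfect authentic cadence — a large antecedent–consequent pair, i.e. a double period.
Phrase 3 begins with the same material as phrase 1, making it parallel.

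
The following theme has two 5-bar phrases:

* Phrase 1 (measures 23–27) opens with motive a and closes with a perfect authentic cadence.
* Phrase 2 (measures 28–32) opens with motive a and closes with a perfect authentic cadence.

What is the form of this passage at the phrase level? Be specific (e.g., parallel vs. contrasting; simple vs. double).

repeated phrase

Both phrases have the same opening (a) and the same cadence (perfect authentic cadence): the second is a restatement, not a consequent, so this is a repeated phrase rather than a period.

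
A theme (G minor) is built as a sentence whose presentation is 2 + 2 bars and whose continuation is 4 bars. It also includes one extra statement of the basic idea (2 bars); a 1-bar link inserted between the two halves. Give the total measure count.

Basic sentence: 2 + 2 + 4 = 8 bars.
8 (basic form) + 2 (extra statement) + 1 (link) = 11.

11 measures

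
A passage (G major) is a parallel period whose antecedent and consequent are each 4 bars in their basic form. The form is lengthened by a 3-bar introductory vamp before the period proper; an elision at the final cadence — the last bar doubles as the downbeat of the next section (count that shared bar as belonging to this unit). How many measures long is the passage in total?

11 measures

Basic parallel period: 4 + 4 = 8 bars.
8 (basic form) + 3 (introduction) = 11.
The elision shares a bar with the next section but does not change this unit's count.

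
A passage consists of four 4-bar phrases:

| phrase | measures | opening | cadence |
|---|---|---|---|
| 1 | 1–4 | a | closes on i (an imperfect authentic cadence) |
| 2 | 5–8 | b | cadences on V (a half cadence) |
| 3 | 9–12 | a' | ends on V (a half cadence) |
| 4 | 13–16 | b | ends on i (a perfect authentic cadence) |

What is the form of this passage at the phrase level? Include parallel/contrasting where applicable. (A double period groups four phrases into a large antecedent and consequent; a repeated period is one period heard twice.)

parallel double period

Four phrases in two halves: the first half (mm. 1–8) ends with a half cadence, the second (mm. 9–16) with a perfect authentic cadence — a large antecedent–consequent pair, i.e. a double period.
Phrase 3 begins with the same material as phrase 1, making it parallel.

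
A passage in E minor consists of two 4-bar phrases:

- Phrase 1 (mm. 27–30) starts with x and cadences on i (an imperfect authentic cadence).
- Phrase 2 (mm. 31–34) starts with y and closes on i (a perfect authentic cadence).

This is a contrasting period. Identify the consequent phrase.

The phrase ending with the weaker cadence (imperfect authentic cadence) is the antecedent; the one ending more conclusively (perfect authentic cadence) is the consequent. The consequent is phrase 2.

phrase 2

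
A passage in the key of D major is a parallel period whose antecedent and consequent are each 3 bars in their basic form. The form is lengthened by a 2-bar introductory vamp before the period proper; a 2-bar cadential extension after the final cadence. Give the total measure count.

10 measures

Basic parallel period: 3 + 3 = 6 bars.
6 (basic form) + 2 (introduction) + 2 (cadential extension) = 10.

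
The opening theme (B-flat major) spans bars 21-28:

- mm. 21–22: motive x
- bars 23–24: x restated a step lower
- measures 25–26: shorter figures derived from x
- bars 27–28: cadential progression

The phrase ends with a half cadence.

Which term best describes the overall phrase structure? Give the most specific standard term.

Basic idea (measures 21–22) + its repetition (mm. 23–24) form the presentation; fragmentation and cadence (measures 25–28) form the continuation — the 8-bar whole is a sentence.

sentence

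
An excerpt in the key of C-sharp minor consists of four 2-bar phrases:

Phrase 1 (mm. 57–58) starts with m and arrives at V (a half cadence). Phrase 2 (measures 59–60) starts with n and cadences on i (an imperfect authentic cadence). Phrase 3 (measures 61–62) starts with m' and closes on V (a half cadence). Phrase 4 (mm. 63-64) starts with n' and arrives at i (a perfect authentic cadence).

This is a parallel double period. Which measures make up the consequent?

measures 61–64

In a double period the first pair of phrases (ending imperfect authentic cadence) is the large antecedent and the second pair (ending perfect authentic cadence) is the large consequent; the consequent is measures 61–64.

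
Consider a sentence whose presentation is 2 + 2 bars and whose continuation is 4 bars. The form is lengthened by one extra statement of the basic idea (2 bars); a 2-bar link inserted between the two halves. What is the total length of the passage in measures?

12 measures

Basic sentence: 2 + 2 + 4 = 8 bars.
8 (basic form) + 2 (extra statement) + 2 (link) = 12.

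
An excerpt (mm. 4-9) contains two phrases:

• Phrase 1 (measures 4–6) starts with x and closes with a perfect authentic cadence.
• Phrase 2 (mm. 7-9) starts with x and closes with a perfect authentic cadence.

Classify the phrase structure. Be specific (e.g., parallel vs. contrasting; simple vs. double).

Both phrases have the same opening (x) and the same cadence (perfect authentic cadence): the second is a restatement, not a consequent, so this is a repeated phrase rather than a period.

repeated phrase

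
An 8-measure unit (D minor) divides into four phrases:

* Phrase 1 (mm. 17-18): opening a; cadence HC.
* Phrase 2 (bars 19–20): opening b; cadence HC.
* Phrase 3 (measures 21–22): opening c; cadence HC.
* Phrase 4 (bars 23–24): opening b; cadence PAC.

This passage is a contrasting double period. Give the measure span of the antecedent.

In a double period the four phrases pair into a large antecedent (phrases 1–2, ending half cadence) and a large consequent (phrases 3–4, ending perfect authentic cadence). The antecedent spans measures 17-20.

measures 17–20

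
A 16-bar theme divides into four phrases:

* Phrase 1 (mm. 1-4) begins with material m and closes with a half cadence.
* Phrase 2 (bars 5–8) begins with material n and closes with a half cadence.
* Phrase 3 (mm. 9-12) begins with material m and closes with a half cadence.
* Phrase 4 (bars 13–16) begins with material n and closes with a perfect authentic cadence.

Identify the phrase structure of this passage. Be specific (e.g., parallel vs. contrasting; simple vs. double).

parallel double period

Four phrases in two halves: the first half (mm. 1–8) ends with a half cadence, the second (mm. 9–16) with a perfect authentic cadence — a large antecedent–consequent pair, i.e. a double period.
Phrase 3 begins with the same material as phrase 1, making it parallel.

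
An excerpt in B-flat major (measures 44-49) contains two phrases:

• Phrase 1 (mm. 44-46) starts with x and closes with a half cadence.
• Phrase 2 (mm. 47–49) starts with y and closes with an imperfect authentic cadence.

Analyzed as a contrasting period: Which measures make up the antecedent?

The antecedent is the phrase ending with the weaker cadence (half cadence, phrase 1) and the consequent the one ending more conclusively (imperfect authentic cadence, phrase 2); the antecedent is bars 44–46.

measures 44–46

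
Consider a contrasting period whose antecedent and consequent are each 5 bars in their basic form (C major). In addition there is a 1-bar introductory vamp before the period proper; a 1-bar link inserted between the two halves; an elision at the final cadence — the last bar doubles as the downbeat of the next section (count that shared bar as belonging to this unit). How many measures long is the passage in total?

12 measures

Basic contrasting period: 5 + 5 = 10 bars.
10 (basic form) + 1 (introduction) + 1 (link) = 12.
The elision shares a bar with the next section but does not change this unit's count.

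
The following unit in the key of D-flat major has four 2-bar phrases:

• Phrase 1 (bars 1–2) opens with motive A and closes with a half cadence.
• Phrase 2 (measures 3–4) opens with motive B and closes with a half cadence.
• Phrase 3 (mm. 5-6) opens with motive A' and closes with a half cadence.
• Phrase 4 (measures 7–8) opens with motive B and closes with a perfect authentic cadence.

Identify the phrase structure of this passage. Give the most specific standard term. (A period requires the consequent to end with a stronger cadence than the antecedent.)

parallel double period

Four phrases in two halves: the first half (mm. 1–4) ends with a half cadence, the second (measures 5–8) with a perfect authentic cadence — a large antecedent–consequent pair, i.e. a double period.
Phrase 3 begins with the same material as phrase 1, making it parallel.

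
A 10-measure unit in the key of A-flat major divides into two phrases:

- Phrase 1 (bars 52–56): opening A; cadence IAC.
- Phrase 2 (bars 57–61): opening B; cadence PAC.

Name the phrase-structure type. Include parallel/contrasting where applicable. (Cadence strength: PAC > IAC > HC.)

Phrase 1 ends with an imperfect authentic cadence (weaker) and phrase 2 with a perfect authentic cadence (stronger): antecedent + consequent = a period.
The two phrases open with different material (A / B), so the period is contrasting.

contrasting period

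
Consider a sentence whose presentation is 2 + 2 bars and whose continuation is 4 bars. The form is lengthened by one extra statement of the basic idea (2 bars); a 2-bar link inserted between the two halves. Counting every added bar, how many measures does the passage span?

12 measures

Basic sentence: 2 + 2 + 4 = 8 bars.
8 (basic form) + 2 (extra statement) + 2 (link) = 12.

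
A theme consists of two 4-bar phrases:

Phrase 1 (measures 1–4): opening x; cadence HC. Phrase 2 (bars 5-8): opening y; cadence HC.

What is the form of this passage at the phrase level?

The second phrase closes with a half cadence, which is not stronger than the first phrase's half cadence; without a weak→strong cadential pair there is no antecedent–consequent relationship, so this is a phrase group rather than a period.

phrase group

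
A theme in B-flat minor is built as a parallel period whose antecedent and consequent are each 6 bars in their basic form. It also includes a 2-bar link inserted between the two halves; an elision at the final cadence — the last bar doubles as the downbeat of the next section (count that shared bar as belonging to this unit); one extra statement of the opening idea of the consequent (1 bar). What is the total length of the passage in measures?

15 measures

Basic parallel period: 6 + 6 = 12 bars.
12 (basic form) + 2 (link) + 1 (extra statement) = 15.
The elision shares a bar with the next section but does not change this unit's count.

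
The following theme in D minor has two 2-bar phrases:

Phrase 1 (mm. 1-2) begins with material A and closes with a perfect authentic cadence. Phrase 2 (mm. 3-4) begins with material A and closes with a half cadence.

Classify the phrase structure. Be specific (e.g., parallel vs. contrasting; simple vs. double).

The second phrase closes with a half cadence, which is not stronger than the first phrase's perfect authentic cadence; without a weak→strong cadential pair there is no antecedent–consequent relationship, so this is a phrase group rather than a period.

phrase group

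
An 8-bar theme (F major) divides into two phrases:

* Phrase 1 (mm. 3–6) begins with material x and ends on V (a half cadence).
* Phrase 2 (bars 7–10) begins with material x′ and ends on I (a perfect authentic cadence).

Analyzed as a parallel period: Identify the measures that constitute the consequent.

The antecedent is the phrase ending with the weaker cadence (half cadence, phrase 1) and the consequent the one ending more conclusively (perfect authentic cadence, phrase 2); the consequent is bars 7–10.

measures 7–10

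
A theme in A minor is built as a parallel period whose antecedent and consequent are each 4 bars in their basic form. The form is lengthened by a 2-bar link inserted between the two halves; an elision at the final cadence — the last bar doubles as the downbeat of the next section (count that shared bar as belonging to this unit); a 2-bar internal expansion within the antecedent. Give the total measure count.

12 measures

Basic parallel period: 4 + 4 = 8 bars.
8 (basic form) + 2 (link) + 2 (internal expansion) = 12.
The elision shares a bar with the next section but does not change this unit's count.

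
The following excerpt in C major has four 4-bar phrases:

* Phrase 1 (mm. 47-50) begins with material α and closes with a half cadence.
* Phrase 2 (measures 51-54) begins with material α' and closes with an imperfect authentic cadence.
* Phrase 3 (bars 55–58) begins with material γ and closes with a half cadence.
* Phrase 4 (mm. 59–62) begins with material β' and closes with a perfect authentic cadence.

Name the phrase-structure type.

Four phrases in two halves: the first half (mm. 47-54) ends with an imperfect authentic cadence, the second (mm. 55-62) with a perfect authentic cadence — a large antecedent–consequent pair, i.e. a double period.
Phrase 3 begins with different material from phrase 1, making it contrasting.

contrasting double period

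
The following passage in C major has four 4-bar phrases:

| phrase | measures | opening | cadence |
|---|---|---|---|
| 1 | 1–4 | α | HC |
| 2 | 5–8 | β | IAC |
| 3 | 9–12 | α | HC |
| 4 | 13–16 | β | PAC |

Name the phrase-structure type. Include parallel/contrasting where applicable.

parallel double period

Four phrases in two halves: the first half (mm. 1-8) ends with an imperfect authentic cadence, the second (bars 9-16) with a perfect authentic cadence — a large antecedent–consequent pair, i.e. a double period.
Phrase 3 begins with the same material as phrase 1, making it parallel.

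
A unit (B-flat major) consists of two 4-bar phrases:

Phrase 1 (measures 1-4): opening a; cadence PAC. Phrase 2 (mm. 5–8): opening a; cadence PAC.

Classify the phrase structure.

repeated phrase

Both phrases have the same opening (a) and the same cadence (perfect authentic cadence): the second is a restatement, not a consequent, so this is a repeated phrase rather than a period.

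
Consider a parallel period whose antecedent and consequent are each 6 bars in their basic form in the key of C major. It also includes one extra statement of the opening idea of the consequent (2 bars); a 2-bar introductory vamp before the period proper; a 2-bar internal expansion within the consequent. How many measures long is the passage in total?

18 measures

Basic parallel period: 6 + 6 = 12 bars.
12 (basic form) + 2 (extra statement) + 2 (introduction) + 2 (internal expansion) = 18.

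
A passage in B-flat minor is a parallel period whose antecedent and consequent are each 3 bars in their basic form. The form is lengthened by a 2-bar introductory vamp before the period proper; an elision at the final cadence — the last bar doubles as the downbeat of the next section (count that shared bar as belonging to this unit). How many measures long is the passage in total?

8 measures

Basic parallel period: 3 + 3 = 6 bars.
6 (basic form) + 2 (introduction) = 8.
The elision shares a bar with the next section but does not change this unit's count.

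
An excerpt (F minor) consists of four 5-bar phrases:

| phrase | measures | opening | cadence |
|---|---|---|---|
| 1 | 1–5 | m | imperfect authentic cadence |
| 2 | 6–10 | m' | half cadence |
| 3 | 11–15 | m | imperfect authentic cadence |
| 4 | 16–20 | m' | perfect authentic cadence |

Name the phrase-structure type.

parallel double period

Four phrases in two halves: the first half (measures 1–10) ends with a half cadence, the second (mm. 11–20) with a perfect authentic cadence — a large antecedent–consequent pair, i.e. a double period.
Phrase 3 begins with the same material as phrase 1, making it parallel.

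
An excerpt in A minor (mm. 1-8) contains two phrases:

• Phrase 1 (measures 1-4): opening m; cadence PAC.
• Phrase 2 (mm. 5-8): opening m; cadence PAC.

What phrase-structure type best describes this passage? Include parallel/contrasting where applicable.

repeated phrase

Both phrases have the same opening (m) and the same cadence (perfect authentic cadence): the second is a restatement, not a consequent, so this is a repeated phrase rather than a period.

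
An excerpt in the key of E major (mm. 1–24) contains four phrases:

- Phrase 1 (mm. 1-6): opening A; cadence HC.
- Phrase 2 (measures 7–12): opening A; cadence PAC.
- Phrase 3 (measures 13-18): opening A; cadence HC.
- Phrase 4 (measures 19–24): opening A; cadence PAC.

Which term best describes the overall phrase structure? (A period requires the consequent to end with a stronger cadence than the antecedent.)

The cadence pattern HC–PAC–HC–PAC is weak–strong twice, and phrases 3–4 restate phrases 1–2: a period heard twice, not a double period (which would end weakly at phrase 2).

repeated period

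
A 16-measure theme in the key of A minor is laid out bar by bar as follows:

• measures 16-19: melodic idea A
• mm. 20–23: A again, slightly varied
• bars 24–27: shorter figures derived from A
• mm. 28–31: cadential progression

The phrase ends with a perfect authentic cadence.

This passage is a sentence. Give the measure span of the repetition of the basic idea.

The presentation of a sentence is the basic idea (measures 16–19) plus its repetition (measures 20–23); the repetition of the basic idea is therefore mm. 20-23.

measures 20–23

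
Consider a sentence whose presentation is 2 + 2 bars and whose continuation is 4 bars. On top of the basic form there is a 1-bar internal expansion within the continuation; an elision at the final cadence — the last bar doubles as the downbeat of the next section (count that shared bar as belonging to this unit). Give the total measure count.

Basic sentence: 2 + 2 + 4 = 8 bars.
8 (basic form) + 1 (internal expansion) = 9.
The elision shares a bar with the next section but does not change this unit's count.

9 measures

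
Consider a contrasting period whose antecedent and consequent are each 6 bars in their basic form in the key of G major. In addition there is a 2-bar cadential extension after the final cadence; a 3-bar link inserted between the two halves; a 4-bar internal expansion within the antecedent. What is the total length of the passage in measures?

21 measures

Basic contrasting period: 6 + 6 = 12 bars.
12 (basic form) + 2 (cadential extension) + 3 (link) + 4 (internal expansion) = 21.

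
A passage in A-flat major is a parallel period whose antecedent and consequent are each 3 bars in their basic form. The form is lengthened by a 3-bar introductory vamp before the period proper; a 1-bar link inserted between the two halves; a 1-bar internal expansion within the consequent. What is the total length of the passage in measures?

11 measures

Basic parallel period: 3 + 3 = 6 bars.
6 (basic form) + 3 (introduction) + 1 (link) + 1 (internal expansion) = 11.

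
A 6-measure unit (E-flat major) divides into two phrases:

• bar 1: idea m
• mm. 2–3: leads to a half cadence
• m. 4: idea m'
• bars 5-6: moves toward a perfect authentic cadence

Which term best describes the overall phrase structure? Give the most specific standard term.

Phrase 1 ends with a half cadence (weaker) and phrase 2 with a perfect authentic cadence (stronger): antecedent + consequent = a period.
The two phrases open with the same material (m / m'), so the period is parallel.

parallel period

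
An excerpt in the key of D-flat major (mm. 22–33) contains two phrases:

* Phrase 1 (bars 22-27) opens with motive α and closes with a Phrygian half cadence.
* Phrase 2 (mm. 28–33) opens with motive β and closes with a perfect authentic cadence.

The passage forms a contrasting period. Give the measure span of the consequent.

measures 28–33

The phrase ending with the weaker cadence (Phrygian half cadence) is the antecedent; the one ending more conclusively (perfect authentic cadence) is the consequent. The consequent is measures 28–33.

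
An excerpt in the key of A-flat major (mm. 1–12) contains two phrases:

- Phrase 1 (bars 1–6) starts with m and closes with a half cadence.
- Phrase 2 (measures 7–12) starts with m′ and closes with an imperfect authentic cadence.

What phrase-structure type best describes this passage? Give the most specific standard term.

Phrase 1 ends with a half cadence (weaker) and phrase 2 with an imperfect authentic cadence (stronger): antecedent + consequent = a period.
The two phrases open with the same material (m / m′), so the period is parallel.

parallel period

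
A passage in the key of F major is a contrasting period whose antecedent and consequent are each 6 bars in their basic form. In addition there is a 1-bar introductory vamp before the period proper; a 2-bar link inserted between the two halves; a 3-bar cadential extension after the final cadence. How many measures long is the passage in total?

Basic contrasting period: 6 + 6 = 12 bars.
12 (basic form) + 1 (introduction) + 2 (link) + 3 (cadential extension) = 18.

18 measures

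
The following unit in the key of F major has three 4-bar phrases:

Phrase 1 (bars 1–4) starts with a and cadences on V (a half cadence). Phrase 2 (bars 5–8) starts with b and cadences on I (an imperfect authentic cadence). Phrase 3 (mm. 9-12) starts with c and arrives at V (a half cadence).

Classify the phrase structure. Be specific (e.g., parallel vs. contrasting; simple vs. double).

phrase group

The final phrase closes with a half cadence, which is not stronger than the preceding imperfect authentic cadence; the 3 phrases lack an overall antecedent–consequent design and so form a phrase group.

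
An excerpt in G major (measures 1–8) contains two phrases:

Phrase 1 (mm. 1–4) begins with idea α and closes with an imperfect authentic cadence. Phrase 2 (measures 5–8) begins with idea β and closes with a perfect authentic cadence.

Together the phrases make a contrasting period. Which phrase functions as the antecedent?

phrase 1

The phrase ending with the weaker cadence (imperfect authentic cadence) is the antecedent; the one ending more conclusively (perfect authentic cadence) is the consequent. The antecedent is phrase 1.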